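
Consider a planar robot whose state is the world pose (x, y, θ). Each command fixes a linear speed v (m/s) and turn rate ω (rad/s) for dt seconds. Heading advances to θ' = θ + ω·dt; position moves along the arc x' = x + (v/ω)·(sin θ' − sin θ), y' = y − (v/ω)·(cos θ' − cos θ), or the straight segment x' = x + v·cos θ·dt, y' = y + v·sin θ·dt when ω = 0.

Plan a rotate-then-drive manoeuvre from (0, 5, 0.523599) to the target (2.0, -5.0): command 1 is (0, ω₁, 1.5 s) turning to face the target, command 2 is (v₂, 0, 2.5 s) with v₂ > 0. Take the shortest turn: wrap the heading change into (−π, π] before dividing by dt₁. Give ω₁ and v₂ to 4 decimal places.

ω₁ = -1.2647, v₂ = 4.0792

heading to target = atan2(-5−5, 2−0) = -1.3734
Δθ = wrap(-1.3734 − 0.5236) = -1.8970; ω₁ = Δθ/dt₁ = -1.2647
distance = √((2−0)² + (-5−5)²) = 10.1980; v₂ = distance/dt₂ = 4.0792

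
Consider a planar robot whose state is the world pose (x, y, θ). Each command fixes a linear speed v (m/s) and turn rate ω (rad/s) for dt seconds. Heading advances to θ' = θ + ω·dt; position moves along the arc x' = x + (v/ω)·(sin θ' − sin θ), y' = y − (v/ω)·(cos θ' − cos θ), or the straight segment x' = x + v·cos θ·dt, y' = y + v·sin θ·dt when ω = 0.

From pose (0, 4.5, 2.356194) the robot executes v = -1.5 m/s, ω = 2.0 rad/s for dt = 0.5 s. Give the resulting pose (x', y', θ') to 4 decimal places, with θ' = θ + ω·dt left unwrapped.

(0.6900, 4.2975, 3.3562)

θ' = 2.3562 + 2.0·0.5 = 3.3562
R = v/ω = -1.5/2.0 = -0.7500
x' = 0 + -0.7500·(sin 3.3562 − sin 2.3562) = 0.6900
y' = 4.5 − -0.7500·(cos 3.3562 − cos 2.3562) = 4.2975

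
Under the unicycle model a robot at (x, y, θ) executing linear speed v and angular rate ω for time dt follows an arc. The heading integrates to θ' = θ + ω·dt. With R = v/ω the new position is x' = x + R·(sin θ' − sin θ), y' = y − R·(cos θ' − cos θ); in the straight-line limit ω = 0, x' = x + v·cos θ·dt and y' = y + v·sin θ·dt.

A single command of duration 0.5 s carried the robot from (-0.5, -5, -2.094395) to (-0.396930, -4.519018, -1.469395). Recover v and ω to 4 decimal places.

Δθ = -1.469395 − -2.094395 = 0.625000
ω = Δθ/dt = 0.625000/0.5 = 1.2500
R = −Δy/(cos θ' − cos θ) = -0.8000
v = R·ω = -0.8000·1.2500 = -1.0000

v = -1.0000, ω = 1.2500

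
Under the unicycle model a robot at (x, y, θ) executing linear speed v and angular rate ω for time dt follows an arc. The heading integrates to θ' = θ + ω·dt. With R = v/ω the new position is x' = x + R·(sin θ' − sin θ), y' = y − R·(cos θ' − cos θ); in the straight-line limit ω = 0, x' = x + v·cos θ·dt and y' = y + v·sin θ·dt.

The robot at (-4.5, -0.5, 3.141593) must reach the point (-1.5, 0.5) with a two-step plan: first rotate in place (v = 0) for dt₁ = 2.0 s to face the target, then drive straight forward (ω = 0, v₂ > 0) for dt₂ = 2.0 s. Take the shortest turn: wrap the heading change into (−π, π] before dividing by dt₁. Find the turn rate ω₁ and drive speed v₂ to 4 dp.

heading to target = atan2(0.5−-0.5, -1.5−-4.5) = 0.3218
Δθ = wrap(0.3218 − 3.1416) = -2.8198; ω₁ = Δθ/dt₁ = -1.4099
distance = √((-1.5−-4.5)² + (0.5−-0.5)²) = 3.1623; v₂ = distance/dt₂ = 1.5811

ω₁ = -1.4099, v₂ = 1.5811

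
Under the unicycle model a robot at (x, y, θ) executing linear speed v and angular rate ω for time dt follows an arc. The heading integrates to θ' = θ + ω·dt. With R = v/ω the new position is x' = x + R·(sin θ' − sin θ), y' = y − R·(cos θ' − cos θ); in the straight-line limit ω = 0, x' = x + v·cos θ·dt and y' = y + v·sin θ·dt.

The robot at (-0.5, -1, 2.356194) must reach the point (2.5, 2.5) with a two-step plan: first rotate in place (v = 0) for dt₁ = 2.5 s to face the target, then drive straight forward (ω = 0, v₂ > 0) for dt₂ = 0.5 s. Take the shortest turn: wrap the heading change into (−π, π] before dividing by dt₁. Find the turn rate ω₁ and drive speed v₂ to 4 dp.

heading to target = atan2(2.5−-1, 2.5−-0.5) = 0.8622
Δθ = wrap(0.8622 − 2.3562) = -1.4940; ω₁ = Δθ/dt₁ = -0.5976
distance = √((2.5−-0.5)² + (2.5−-1)²) = 4.6098; v₂ = distance/dt₂ = 9.2195

ω₁ = -0.5976, v₂ = 9.2195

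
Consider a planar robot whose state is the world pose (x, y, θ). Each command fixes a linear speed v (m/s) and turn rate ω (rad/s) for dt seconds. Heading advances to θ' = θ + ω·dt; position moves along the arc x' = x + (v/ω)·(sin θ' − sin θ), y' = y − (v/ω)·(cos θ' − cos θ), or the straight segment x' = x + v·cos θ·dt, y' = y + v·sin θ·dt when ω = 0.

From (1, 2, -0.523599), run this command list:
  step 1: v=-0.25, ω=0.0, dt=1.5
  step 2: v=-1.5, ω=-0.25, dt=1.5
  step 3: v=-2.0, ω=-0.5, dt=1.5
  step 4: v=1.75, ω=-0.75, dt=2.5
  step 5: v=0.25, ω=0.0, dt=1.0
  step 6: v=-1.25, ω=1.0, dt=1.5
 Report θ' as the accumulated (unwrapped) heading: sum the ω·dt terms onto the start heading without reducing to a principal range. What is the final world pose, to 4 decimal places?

step 1: θ'=-0.5236 (straight) → pose (0.6752, 2.1875, -0.5236)
step 2: θ'=-0.8986 (R=6.0000) → pose (-1.0195, 3.6474, -0.8986)
step 3: θ'=-1.6486 (R=4.0000) → pose (-1.8776, 6.4491, -1.6486)
step 4: θ'=-3.5236 (R=-2.3333) → pose (-5.0737, 4.4653, -3.5236)
step 5: θ'=-3.5236 (straight) → pose (-5.3056, 4.5585, -3.5236)
step 6: θ'=-2.0236 (R=-1.2500) → pose (-3.7156, 5.1716, -2.0236)

(-3.7156, 5.1716, -2.0236)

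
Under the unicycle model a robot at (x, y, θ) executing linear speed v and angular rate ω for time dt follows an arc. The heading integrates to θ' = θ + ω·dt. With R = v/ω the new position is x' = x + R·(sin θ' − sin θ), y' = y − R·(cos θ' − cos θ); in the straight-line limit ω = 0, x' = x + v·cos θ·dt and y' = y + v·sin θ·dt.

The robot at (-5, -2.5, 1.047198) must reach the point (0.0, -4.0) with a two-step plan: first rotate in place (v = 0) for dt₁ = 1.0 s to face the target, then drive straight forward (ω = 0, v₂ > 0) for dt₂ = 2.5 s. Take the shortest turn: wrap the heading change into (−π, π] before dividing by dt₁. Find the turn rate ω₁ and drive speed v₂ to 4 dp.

ω₁ = -1.3387, v₂ = 2.0881

heading to target = atan2(-4−-2.5, 0−-5) = -0.2915
Δθ = wrap(-0.2915 − 1.0472) = -1.3387; ω₁ = Δθ/dt₁ = -1.3387
distance = √((0−-5)² + (-4−-2.5)²) = 5.2202; v₂ = distance/dt₂ = 2.0881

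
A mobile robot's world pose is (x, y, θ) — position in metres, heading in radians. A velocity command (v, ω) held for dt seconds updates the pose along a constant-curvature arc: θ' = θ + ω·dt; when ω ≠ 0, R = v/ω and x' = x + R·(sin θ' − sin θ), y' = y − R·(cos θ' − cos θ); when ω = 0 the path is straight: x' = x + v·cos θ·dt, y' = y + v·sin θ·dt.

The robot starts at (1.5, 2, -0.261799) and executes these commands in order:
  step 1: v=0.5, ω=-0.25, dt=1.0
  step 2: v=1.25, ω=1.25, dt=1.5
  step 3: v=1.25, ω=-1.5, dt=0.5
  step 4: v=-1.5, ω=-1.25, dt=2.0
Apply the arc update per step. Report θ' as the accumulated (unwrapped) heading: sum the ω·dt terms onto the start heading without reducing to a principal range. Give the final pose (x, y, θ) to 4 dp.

(1.9348, 4.3417, -1.8868)

step 1: θ'=-0.5118 (R=-2.0000) → pose (1.9619, 1.8119, -0.5118)
step 2: θ'=1.3632 (R=1.0000) → pose (3.4301, 2.4776, 1.3632)
step 3: θ'=0.6132 (R=-0.8333) → pose (3.7660, 2.9874, 0.6132)
step 4: θ'=-1.8868 (R=1.2000) → pose (1.9348, 4.3417, -1.8868)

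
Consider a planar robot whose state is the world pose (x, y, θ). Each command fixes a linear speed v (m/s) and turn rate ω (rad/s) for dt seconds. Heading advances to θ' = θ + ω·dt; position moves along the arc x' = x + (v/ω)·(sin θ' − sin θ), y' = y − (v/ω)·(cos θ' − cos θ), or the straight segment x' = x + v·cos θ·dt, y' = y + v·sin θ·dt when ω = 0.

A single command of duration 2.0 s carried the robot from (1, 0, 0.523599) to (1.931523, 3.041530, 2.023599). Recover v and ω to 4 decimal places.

v = 1.7500, ω = 0.7500

Δθ = 2.023599 − 0.523599 = 1.500000
ω = Δθ/dt = 1.500000/2.0 = 0.7500
R = −Δy/(cos θ' − cos θ) = 2.3333
v = R·ω = 2.3333·0.7500 = 1.7500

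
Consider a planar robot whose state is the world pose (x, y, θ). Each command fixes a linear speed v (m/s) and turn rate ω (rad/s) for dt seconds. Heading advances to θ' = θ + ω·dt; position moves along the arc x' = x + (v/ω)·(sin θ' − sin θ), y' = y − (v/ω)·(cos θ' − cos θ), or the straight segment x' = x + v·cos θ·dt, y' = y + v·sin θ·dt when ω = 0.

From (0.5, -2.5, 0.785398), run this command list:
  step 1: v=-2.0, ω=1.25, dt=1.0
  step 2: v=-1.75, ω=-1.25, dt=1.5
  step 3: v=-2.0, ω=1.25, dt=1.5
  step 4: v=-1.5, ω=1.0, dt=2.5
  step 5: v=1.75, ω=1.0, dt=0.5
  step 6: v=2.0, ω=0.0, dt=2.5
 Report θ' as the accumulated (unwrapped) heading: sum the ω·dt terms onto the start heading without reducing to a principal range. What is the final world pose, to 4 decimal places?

(2.4659, -13.8510, 5.0354)

step 1: θ'=2.0354 (R=-1.6000) → pose (0.2010, -4.3483, 2.0354)
step 2: θ'=0.1604 (R=1.4000) → pose (-0.8270, -6.3576, 0.1604)
step 3: θ'=2.0354 (R=-1.6000) → pose (-2.0019, -8.6540, 2.0354)
step 4: θ'=4.5354 (R=-1.5000) → pose (0.8157, -8.2460, 4.5354)
step 5: θ'=5.0354 (R=1.7500) → pose (0.8788, -9.1096, 5.0354)
step 6: θ'=5.0354 (straight) → pose (2.4659, -13.8510, 5.0354)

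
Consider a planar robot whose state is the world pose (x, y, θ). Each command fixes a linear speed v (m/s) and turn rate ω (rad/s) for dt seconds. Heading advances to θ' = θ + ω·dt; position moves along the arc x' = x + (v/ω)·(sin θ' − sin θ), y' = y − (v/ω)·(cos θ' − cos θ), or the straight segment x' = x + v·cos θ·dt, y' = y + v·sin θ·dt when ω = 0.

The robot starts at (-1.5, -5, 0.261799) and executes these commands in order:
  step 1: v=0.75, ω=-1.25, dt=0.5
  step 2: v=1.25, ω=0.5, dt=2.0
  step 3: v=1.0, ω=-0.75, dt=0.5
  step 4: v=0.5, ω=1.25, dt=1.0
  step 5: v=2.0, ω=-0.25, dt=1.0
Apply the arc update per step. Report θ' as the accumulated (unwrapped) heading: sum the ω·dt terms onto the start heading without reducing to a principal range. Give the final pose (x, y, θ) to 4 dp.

(2.3517, -2.1520, 1.2618)

step 1: θ'=-0.3632 (R=-0.6000) → pose (-1.1315, -5.0187, -0.3632)
step 2: θ'=0.6368 (R=2.5000) → pose (1.2432, -4.6918, 0.6368)
step 3: θ'=0.2618 (R=-1.3333) → pose (1.6909, -4.4759, 0.2618)
step 4: θ'=1.5118 (R=0.4000) → pose (1.9867, -4.1131, 1.5118)
step 5: θ'=1.2618 (R=-8.0000) → pose (2.3517, -2.1520, 1.2618)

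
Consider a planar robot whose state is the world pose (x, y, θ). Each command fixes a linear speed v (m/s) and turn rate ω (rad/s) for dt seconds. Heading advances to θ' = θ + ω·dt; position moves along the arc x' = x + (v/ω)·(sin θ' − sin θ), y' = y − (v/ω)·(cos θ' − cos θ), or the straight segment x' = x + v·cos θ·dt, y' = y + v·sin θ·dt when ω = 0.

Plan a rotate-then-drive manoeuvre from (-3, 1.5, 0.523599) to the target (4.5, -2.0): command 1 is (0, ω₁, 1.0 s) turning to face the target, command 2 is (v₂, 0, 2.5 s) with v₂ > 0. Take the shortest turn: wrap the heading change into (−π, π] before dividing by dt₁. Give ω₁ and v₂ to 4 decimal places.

heading to target = atan2(-2−1.5, 4.5−-3) = -0.4366
Δθ = wrap(-0.4366 − 0.5236) = -0.9602; ω₁ = Δθ/dt₁ = -0.9602
distance = √((4.5−-3)² + (-2−1.5)²) = 8.2765; v₂ = distance/dt₂ = 3.3106

ω₁ = -0.9602, v₂ = 3.3106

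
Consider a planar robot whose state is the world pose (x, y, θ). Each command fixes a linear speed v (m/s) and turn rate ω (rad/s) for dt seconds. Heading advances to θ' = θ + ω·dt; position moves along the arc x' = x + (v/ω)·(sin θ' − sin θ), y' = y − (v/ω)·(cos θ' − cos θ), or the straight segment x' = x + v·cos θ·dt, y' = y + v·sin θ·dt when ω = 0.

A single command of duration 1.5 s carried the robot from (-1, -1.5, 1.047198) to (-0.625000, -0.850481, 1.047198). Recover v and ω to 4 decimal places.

Δθ = 1.047198 − 1.047198 = 0.000000
ω = Δθ/dt = 0.000000/1.5 = 0.0000
ω = 0 → v = (Δx·cos θ + Δy·sin θ)/dt = 0.5000

v = 0.5000, ω = 0.0000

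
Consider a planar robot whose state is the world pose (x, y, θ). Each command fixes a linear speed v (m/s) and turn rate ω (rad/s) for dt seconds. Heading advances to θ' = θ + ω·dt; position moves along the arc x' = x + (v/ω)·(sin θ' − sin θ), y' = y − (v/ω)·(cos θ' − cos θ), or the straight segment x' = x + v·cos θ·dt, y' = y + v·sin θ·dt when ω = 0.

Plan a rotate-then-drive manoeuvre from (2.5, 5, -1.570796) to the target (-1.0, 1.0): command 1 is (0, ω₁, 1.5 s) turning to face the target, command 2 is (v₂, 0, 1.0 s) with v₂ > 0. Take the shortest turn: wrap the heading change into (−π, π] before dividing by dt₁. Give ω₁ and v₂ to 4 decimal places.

ω₁ = -0.4792, v₂ = 5.3151

heading to target = atan2(1−5, -1−2.5) = -2.2896
Δθ = wrap(-2.2896 − -1.5708) = -0.7188; ω₁ = Δθ/dt₁ = -0.4792
distance = √((-1−2.5)² + (1−5)²) = 5.3151; v₂ = distance/dt₂ = 5.3151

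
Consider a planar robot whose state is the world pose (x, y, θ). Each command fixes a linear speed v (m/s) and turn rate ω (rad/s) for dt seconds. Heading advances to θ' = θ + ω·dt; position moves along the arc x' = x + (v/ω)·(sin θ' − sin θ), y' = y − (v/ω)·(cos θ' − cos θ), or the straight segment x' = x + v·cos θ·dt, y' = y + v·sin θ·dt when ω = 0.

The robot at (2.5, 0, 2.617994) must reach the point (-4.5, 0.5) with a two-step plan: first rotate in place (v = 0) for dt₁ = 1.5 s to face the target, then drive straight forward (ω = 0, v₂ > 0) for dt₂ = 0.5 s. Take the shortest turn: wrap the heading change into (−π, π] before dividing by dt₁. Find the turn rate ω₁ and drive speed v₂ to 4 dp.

heading to target = atan2(0.5−0, -4.5−2.5) = 3.0703
Δθ = wrap(3.0703 − 2.6180) = 0.4523; ω₁ = Δθ/dt₁ = 0.3015
distance = √((-4.5−2.5)² + (0.5−0)²) = 7.0178; v₂ = distance/dt₂ = 14.0357

ω₁ = 0.3015, v₂ = 14.0357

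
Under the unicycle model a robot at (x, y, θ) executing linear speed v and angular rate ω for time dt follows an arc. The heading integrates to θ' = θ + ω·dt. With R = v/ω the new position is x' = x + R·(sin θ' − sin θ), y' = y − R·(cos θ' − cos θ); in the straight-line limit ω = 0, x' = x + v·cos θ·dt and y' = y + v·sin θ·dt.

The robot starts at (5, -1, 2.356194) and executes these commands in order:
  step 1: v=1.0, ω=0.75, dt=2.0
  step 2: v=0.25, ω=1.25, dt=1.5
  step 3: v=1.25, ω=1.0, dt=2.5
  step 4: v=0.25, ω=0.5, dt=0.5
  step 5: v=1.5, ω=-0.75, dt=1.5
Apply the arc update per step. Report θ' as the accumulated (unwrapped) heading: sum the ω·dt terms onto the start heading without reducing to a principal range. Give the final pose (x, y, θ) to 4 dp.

step 1: θ'=3.8562 (R=1.3333) → pose (3.1834, -0.9357, 3.8562)
step 2: θ'=5.7312 (R=0.2000) → pose (3.2096, -1.2570, 5.7312)
step 3: θ'=8.2312 (R=1.2500) → pose (5.0272, 0.2677, 8.2312)
step 4: θ'=8.4812 (R=0.5000) → pose (4.9672, 0.3770, 8.4812)
step 5: θ'=7.3562 (R=-2.0000) → pose (4.8293, 2.5058, 7.3562)

(4.8293, 2.5058, 7.3562)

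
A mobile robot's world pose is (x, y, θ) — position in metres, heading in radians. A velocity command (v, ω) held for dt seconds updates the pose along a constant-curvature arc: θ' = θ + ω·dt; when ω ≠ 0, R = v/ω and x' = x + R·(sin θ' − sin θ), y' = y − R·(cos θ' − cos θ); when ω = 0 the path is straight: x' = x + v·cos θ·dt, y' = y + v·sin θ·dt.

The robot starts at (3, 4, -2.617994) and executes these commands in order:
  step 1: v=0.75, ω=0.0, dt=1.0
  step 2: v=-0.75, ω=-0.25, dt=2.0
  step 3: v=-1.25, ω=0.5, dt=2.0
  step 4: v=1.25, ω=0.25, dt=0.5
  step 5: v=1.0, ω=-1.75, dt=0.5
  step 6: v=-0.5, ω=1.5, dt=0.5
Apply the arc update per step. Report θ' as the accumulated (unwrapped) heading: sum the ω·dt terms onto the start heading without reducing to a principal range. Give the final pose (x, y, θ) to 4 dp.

(5.3924, 4.5035, -2.1180)

step 1: θ'=-2.6180 (straight) → pose (2.3505, 3.6250, -2.6180)
step 2: θ'=-3.1180 (R=3.0000) → pose (3.7797, 4.0261, -3.1180)
step 3: θ'=-2.1180 (R=-2.5000) → pose (5.8557, 5.2247, -2.1180)
step 4: θ'=-1.9930 (R=5.0000) → pose (5.5646, 4.6720, -1.9930)
step 5: θ'=-2.8680 (R=-0.5714) → pose (5.1978, 4.3560, -2.8680)
step 6: θ'=-2.1180 (R=-0.3333) → pose (5.3924, 4.5035, -2.1180)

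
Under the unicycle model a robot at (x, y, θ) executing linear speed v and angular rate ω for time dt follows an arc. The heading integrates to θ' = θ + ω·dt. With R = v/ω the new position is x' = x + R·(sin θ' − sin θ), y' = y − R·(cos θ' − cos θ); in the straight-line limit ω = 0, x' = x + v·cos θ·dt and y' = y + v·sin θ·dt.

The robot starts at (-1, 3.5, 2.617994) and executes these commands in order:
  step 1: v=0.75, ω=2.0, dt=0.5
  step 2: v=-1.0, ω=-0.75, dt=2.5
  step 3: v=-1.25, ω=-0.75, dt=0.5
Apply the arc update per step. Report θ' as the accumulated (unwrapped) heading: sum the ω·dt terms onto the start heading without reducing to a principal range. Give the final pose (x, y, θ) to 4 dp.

(0.5561, 1.9308, 1.3680)

step 1: θ'=3.6180 (R=0.3750) → pose (-1.3595, 3.5085, 3.6180)
step 2: θ'=1.7430 (R=1.3333) → pose (0.5656, 2.5521, 1.7430)
step 3: θ'=1.3680 (R=1.6667) → pose (0.5561, 1.9308, 1.3680)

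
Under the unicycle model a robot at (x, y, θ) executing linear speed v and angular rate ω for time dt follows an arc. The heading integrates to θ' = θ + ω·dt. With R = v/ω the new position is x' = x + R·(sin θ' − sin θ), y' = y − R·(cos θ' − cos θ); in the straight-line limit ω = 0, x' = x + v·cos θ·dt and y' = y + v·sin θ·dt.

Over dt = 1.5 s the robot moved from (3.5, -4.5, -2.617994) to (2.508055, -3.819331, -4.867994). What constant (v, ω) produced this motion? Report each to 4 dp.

Δθ = -4.867994 − -2.617994 = -2.250000
ω = Δθ/dt = -2.250000/1.5 = -1.5000
R = Δx/(sin θ' − sin θ) = -0.6667
v = R·ω = -0.6667·-1.5000 = 1.0000

v = 1.0000, ω = -1.5000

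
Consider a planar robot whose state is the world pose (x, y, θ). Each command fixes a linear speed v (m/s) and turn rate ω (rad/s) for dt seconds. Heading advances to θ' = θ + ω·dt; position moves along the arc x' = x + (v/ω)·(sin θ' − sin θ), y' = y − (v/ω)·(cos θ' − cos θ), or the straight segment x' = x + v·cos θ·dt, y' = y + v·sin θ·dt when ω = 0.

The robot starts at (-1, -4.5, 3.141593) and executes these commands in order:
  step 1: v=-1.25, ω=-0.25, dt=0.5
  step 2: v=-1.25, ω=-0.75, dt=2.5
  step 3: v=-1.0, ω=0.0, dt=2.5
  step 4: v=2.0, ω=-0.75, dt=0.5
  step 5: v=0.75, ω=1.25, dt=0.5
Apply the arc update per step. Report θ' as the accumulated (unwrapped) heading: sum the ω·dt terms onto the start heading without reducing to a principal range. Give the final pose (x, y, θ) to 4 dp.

step 1: θ'=3.0166 (R=5.0000) → pose (-0.3766, -4.5390, 3.0166)
step 2: θ'=1.1416 (R=1.6667) → pose (0.9311, -6.8863, 1.1416)
step 3: θ'=1.1416 (straight) → pose (-0.1093, -9.1595, 1.1416)
step 4: θ'=0.7666 (R=-2.6667) → pose (0.4657, -8.3485, 0.7666)
step 5: θ'=1.3916 (R=0.6000) → pose (0.6399, -8.0233, 1.3916)

(0.6399, -8.0233, 1.3916)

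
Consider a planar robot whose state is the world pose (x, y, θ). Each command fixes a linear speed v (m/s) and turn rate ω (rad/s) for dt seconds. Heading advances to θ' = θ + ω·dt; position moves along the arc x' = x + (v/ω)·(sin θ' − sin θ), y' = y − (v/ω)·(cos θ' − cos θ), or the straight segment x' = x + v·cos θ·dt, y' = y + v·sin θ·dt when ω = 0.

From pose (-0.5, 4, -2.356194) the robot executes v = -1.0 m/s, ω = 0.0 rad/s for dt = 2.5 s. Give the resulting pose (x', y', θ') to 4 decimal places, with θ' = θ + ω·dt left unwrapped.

(1.2678, 5.7678, -2.3562)

θ' = -2.3562 + 0.0·2.5 = -2.3562
ω = 0 → straight: x' = -0.5 + -1.0·cos(-2.3562)·2.5 = 1.2678
y' = 4 + -1.0·sin(-2.3562)·2.5 = 5.7678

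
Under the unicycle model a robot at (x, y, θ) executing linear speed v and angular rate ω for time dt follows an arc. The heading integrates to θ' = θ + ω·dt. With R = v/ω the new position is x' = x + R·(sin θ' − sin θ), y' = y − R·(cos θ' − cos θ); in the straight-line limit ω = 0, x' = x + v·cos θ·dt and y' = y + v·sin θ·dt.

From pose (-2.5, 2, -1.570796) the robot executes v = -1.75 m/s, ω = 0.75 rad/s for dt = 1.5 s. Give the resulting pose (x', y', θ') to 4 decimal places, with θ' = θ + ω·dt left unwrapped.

θ' = -1.5708 + 0.75·1.5 = -0.4458
R = v/ω = -1.75/0.75 = -2.3333
x' = -2.5 + -2.3333·(sin -0.4458 − sin -1.5708) = -3.8273
y' = 2 − -2.3333·(cos -0.4458 − cos -1.5708) = 4.1053

(-3.8273, 4.1053, -0.4458)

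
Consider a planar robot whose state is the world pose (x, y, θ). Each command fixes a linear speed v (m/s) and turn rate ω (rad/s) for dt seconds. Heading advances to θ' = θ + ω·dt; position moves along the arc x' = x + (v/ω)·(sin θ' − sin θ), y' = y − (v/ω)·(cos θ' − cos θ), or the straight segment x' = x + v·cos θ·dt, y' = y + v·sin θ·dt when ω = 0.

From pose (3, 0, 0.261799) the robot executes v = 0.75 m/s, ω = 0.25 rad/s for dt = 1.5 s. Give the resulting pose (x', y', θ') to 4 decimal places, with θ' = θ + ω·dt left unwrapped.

(4.0074, 0.4858, 0.6368)

θ' = 0.2618 + 0.25·1.5 = 0.6368
R = v/ω = 0.75/0.25 = 3.0000
x' = 3 + 3.0000·(sin 0.6368 − sin 0.2618) = 4.0074
y' = 0 − 3.0000·(cos 0.6368 − cos 0.2618) = 0.4858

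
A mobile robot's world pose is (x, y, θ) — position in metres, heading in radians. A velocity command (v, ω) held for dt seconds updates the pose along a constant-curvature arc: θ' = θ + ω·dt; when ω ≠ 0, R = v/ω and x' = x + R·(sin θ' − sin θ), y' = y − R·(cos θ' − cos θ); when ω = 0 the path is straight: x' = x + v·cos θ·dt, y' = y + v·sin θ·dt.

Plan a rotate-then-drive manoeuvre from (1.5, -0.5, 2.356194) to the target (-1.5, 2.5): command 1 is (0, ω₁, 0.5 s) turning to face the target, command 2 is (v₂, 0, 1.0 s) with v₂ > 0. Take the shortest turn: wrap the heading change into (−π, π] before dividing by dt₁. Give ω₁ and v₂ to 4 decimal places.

heading to target = atan2(2.5−-0.5, -1.5−1.5) = 2.3562
Δθ = wrap(2.3562 − 2.3562) = 0.0000; ω₁ = Δθ/dt₁ = 0.0000
distance = √((-1.5−1.5)² + (2.5−-0.5)²) = 4.2426; v₂ = distance/dt₂ = 4.2426

ω₁ = 0.0000, v₂ = 4.2426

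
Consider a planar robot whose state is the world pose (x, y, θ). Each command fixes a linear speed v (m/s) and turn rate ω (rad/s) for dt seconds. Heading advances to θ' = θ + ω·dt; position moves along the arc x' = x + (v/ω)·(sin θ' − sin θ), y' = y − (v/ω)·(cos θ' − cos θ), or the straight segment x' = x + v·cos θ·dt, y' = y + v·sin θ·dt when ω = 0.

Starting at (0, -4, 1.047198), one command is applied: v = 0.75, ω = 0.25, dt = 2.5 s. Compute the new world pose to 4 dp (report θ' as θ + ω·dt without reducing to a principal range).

(0.3865, -2.1963, 1.6722)

θ' = 1.0472 + 0.25·2.5 = 1.6722
R = v/ω = 0.75/0.25 = 3.0000
x' = 0 + 3.0000·(sin 1.6722 − sin 1.0472) = 0.3865
y' = -4 − 3.0000·(cos 1.6722 − cos 1.0472) = -2.1963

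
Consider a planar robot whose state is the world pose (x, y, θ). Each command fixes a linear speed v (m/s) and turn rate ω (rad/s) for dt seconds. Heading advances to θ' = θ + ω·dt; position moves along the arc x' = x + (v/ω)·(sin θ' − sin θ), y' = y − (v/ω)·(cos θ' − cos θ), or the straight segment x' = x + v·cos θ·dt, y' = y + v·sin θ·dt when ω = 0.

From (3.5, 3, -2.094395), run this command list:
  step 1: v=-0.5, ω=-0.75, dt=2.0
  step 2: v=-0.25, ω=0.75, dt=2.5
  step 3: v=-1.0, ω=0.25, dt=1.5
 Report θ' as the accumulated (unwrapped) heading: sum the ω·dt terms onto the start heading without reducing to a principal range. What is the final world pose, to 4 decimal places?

(4.7865, 5.0066, -1.3444)

step 1: θ'=-3.5944 (R=0.6667) → pose (4.3690, 3.2661, -3.5944)
step 2: θ'=-1.7194 (R=-0.3333) → pose (4.8445, 3.5165, -1.7194)
step 3: θ'=-1.3444 (R=-4.0000) → pose (4.7865, 5.0066, -1.3444)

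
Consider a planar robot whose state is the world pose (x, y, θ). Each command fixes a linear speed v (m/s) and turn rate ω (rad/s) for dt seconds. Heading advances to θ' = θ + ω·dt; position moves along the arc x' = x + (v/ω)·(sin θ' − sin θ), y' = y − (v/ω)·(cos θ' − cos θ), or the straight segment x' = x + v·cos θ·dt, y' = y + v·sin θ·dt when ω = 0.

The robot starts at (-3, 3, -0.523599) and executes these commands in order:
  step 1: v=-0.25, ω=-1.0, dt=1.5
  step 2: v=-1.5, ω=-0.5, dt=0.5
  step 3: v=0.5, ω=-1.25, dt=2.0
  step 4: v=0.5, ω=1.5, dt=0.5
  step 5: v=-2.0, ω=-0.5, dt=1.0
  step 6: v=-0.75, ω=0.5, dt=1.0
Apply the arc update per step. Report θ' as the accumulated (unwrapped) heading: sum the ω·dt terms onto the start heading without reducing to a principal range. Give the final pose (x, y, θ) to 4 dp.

(-2.3149, 2.0041, -4.0236)

step 1: θ'=-2.0236 (R=0.2500) → pose (-3.0998, 3.3259, -2.0236)
step 2: θ'=-2.2736 (R=3.0000) → pose (-2.6912, 3.9525, -2.2736)
step 3: θ'=-4.7736 (R=-0.4000) → pose (-3.3957, 4.2355, -4.7736)
step 4: θ'=-4.0236 (R=0.3333) → pose (-3.4711, 4.4678, -4.0236)
step 5: θ'=-4.5236 (R=4.0000) → pose (-2.6302, 2.6760, -4.5236)
step 6: θ'=-4.0236 (R=-1.5000) → pose (-2.3149, 2.0041, -4.0236)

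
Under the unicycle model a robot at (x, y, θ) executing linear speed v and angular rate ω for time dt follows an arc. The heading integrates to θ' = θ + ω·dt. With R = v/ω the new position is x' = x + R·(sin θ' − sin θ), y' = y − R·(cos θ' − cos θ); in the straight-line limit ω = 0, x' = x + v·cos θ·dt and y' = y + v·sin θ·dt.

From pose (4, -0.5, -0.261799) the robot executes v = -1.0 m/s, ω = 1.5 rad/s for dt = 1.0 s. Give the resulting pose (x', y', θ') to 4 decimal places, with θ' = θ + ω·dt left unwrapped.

θ' = -0.2618 + 1.5·1.0 = 1.2382
R = v/ω = -1.0/1.5 = -0.6667
x' = 4 + -0.6667·(sin 1.2382 − sin -0.2618) = 3.1973
y' = -0.5 − -0.6667·(cos 1.2382 − cos -0.2618) = -0.9263

(3.1973, -0.9263, 1.2382)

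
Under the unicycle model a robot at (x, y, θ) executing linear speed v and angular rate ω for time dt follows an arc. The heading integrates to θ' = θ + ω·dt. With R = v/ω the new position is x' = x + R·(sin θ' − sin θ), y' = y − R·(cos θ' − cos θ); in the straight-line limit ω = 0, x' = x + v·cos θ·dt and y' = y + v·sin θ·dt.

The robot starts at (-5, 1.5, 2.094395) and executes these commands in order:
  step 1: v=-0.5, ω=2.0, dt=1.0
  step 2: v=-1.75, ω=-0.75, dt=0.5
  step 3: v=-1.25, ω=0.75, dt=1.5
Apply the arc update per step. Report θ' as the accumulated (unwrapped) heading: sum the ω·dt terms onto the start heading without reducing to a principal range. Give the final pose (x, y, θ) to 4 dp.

step 1: θ'=4.0944 (R=-0.2500) → pose (-4.5797, 1.4801, 4.0944)
step 2: θ'=3.7194 (R=2.3333) → pose (-3.9524, 2.0828, 3.7194)
step 3: θ'=4.8444 (R=-1.6667) → pose (-3.2105, 3.6982, 4.8444)

(-3.2105, 3.6982, 4.8444)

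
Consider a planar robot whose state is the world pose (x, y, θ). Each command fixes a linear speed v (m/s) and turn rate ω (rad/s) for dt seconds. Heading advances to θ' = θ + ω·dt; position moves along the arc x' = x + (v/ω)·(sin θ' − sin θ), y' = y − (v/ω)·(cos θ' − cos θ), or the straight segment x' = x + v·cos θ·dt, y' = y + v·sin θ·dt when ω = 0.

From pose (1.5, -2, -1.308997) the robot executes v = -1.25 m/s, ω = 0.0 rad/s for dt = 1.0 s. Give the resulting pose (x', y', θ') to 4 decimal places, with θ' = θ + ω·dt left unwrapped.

(1.1765, -0.7926, -1.3090)

θ' = -1.3090 + 0.0·1.0 = -1.3090
ω = 0 → straight: x' = 1.5 + -1.25·cos(-1.3090)·1.0 = 1.1765
y' = -2 + -1.25·sin(-1.3090)·1.0 = -0.7926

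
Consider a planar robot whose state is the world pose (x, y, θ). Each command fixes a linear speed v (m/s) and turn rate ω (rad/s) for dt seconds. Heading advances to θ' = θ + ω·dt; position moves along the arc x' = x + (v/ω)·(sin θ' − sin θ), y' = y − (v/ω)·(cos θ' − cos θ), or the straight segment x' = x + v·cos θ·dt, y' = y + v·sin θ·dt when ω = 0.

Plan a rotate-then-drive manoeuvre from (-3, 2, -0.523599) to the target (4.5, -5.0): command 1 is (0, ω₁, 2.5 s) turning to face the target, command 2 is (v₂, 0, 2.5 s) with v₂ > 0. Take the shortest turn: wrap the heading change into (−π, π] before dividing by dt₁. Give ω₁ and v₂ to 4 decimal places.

ω₁ = -0.0909, v₂ = 4.1037

heading to target = atan2(-5−2, 4.5−-3) = -0.7509
Δθ = wrap(-0.7509 − -0.5236) = -0.2273; ω₁ = Δθ/dt₁ = -0.0909
distance = √((4.5−-3)² + (-5−2)²) = 10.2591; v₂ = distance/dt₂ = 4.1037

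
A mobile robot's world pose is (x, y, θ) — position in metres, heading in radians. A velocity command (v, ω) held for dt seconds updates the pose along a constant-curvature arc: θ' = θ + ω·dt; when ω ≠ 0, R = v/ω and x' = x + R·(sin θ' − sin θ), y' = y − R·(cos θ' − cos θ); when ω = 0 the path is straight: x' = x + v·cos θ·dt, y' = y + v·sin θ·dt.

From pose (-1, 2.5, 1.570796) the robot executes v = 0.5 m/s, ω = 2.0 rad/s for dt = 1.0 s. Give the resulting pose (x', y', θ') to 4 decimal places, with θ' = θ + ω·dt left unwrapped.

(-1.3540, 2.7273, 3.5708)

θ' = 1.5708 + 2.0·1.0 = 3.5708
R = v/ω = 0.5/2.0 = 0.2500
x' = -1 + 0.2500·(sin 3.5708 − sin 1.5708) = -1.3540
y' = 2.5 − 0.2500·(cos 3.5708 − cos 1.5708) = 2.7273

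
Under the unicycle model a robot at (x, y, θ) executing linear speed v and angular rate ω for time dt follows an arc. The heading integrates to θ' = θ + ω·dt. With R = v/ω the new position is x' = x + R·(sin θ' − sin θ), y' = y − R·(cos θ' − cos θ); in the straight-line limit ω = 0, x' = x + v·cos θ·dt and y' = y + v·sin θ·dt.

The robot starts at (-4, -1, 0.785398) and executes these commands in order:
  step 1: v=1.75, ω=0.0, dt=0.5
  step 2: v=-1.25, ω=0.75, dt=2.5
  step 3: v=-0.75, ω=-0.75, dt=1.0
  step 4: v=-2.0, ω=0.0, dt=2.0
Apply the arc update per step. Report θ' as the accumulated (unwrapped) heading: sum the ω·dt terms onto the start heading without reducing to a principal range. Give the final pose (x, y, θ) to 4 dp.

(-1.1617, -7.3621, 1.9104)

step 1: θ'=0.7854 (straight) → pose (-3.3813, -0.3813, 0.7854)
step 2: θ'=2.6604 (R=-1.6667) → pose (-2.9742, -3.0372, 2.6604)
step 3: θ'=1.9104 (R=1.0000) → pose (-2.4941, -3.5905, 1.9104)
step 4: θ'=1.9104 (straight) → pose (-1.1617, -7.3621, 1.9104)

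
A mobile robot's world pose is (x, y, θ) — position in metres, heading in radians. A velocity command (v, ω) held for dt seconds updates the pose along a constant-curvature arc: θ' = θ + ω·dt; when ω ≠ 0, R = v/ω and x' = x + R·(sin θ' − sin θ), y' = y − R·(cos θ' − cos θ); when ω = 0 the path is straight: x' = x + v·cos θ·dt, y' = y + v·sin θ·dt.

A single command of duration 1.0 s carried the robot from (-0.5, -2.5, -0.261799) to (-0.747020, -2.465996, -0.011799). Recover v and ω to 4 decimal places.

v = -0.2500, ω = 0.2500

Δθ = -0.011799 − -0.261799 = 0.250000
ω = Δθ/dt = 0.250000/1.0 = 0.2500
R = Δx/(sin θ' − sin θ) = -1.0000
v = R·ω = -1.0000·0.2500 = -0.2500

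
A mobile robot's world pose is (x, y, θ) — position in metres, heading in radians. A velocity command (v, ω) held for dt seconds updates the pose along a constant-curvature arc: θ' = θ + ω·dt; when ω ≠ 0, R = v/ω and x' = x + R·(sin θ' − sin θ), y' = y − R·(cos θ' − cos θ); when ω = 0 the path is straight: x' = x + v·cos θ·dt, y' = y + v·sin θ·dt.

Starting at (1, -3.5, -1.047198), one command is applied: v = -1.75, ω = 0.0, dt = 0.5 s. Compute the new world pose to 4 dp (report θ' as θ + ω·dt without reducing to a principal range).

(0.5625, -2.7422, -1.0472)

θ' = -1.0472 + 0.0·0.5 = -1.0472
ω = 0 → straight: x' = 1 + -1.75·cos(-1.0472)·0.5 = 0.5625
y' = -3.5 + -1.75·sin(-1.0472)·0.5 = -2.7422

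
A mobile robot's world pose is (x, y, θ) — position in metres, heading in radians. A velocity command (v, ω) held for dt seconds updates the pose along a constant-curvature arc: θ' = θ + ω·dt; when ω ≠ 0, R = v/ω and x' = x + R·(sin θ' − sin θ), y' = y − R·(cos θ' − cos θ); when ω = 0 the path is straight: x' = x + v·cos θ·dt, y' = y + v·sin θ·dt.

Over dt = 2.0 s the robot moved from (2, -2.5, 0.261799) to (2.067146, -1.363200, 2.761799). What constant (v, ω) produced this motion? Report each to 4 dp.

Δθ = 2.761799 − 0.261799 = 2.500000
ω = Δθ/dt = 2.500000/2.0 = 1.2500
R = −Δy/(cos θ' − cos θ) = 0.6000
v = R·ω = 0.6000·1.2500 = 0.7500

v = 0.7500, ω = 1.2500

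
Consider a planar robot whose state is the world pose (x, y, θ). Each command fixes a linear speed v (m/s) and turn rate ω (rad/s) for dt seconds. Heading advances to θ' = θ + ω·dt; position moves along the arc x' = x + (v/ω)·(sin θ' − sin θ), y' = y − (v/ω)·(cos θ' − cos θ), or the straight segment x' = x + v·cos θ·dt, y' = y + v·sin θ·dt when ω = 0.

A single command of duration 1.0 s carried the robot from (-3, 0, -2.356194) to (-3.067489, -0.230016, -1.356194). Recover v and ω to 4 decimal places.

Δθ = -1.356194 − -2.356194 = 1.000000
ω = Δθ/dt = 1.000000/1.0 = 1.0000
R = −Δy/(cos θ' − cos θ) = 0.2500
v = R·ω = 0.2500·1.0000 = 0.2500

v = 0.2500, ω = 1.0000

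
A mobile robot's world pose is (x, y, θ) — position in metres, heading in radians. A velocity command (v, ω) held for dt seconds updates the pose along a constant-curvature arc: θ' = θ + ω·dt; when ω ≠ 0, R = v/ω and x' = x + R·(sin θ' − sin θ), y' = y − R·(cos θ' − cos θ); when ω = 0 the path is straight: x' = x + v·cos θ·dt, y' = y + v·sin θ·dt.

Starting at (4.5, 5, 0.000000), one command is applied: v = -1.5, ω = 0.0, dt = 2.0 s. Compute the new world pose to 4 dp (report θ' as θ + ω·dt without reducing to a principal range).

θ' = 0.0000 + 0.0·2.0 = 0.0000
ω = 0 → straight: x' = 4.5 + -1.5·cos(0.0000)·2.0 = 1.5000
y' = 5 + -1.5·sin(0.0000)·2.0 = 5.0000

(1.5000, 5.0000, 0.0000)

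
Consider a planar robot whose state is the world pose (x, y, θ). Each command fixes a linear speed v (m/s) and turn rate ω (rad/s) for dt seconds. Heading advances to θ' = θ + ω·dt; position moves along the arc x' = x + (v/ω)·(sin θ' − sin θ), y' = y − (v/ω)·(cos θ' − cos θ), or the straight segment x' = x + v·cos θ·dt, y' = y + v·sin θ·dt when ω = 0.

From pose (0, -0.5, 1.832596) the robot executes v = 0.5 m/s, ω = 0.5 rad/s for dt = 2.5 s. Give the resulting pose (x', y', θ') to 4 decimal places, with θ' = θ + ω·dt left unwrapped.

θ' = 1.8326 + 0.5·2.5 = 3.0826
R = v/ω = 0.5/0.5 = 1.0000
x' = 0 + 1.0000·(sin 3.0826 − sin 1.8326) = -0.9070
y' = -0.5 − 1.0000·(cos 3.0826 − cos 1.8326) = 0.2394

(-0.9070, 0.2394, 3.0826)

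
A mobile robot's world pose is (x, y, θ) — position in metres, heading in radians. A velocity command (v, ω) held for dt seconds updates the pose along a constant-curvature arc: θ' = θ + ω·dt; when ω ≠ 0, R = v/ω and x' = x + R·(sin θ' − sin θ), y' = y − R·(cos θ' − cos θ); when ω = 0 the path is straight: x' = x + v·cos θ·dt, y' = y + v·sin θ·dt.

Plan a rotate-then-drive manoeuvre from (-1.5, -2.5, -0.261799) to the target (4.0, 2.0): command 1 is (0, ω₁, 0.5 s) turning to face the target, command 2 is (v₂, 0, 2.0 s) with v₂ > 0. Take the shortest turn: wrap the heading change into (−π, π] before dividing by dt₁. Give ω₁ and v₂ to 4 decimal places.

heading to target = atan2(2−-2.5, 4−-1.5) = 0.6857
Δθ = wrap(0.6857 − -0.2618) = 0.9475; ω₁ = Δθ/dt₁ = 1.8951
distance = √((4−-1.5)² + (2−-2.5)²) = 7.1063; v₂ = distance/dt₂ = 3.5532

ω₁ = 1.8951, v₂ = 3.5532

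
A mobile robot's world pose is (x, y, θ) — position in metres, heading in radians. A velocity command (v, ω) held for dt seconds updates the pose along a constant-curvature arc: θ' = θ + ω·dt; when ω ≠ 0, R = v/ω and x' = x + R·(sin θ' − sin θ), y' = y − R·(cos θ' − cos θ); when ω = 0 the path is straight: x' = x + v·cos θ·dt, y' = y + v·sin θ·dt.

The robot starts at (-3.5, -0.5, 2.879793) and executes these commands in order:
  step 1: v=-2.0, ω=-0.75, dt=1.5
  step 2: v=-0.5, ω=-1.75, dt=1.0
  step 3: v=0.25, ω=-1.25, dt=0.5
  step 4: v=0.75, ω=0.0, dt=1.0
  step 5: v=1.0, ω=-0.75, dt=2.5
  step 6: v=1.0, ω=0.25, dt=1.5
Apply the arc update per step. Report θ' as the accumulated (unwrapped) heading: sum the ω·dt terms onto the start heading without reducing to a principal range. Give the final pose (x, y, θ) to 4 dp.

(-2.0945, -6.6527, -2.1202)

step 1: θ'=1.7548 (R=2.6667) → pose (-1.5685, -2.5879, 1.7548)
step 2: θ'=0.0048 (R=0.2857) → pose (-1.8481, -2.9259, 0.0048)
step 3: θ'=-0.6202 (R=-0.2000) → pose (-1.7309, -2.9631, -0.6202)
step 4: θ'=-0.6202 (straight) → pose (-1.1205, -3.3990, -0.6202)
step 5: θ'=-2.4952 (R=-1.3333) → pose (-1.0924, -5.5484, -2.4952)
step 6: θ'=-2.1202 (R=4.0000) → pose (-2.0945, -6.6527, -2.1202)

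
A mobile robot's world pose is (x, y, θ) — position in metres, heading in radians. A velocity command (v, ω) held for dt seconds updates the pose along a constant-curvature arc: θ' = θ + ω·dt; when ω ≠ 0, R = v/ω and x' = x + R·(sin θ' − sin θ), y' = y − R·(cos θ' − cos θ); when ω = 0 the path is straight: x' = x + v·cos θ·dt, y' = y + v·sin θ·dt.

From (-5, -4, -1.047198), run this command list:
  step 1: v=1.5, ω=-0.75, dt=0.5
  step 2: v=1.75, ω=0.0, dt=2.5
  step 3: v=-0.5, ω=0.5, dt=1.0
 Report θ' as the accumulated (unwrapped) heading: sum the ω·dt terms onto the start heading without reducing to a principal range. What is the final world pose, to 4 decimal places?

(-4.2984, -8.5747, -0.9222)

step 1: θ'=-1.4222 (R=-2.0000) → pose (-4.7541, -4.7039, -1.4222)
step 2: θ'=-1.4222 (straight) → pose (-4.1064, -9.0307, -1.4222)
step 3: θ'=-0.9222 (R=-1.0000) → pose (-4.2984, -8.5747, -0.9222)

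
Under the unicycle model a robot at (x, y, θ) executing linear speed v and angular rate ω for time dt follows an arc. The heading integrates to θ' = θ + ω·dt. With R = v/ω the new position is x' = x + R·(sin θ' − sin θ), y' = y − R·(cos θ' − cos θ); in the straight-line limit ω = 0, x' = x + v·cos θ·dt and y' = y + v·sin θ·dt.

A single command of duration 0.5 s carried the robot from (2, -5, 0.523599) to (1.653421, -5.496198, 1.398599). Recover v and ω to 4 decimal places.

Δθ = 1.398599 − 0.523599 = 0.875000
ω = Δθ/dt = 0.875000/0.5 = 1.7500
R = −Δy/(cos θ' − cos θ) = -0.7143
v = R·ω = -0.7143·1.7500 = -1.2500

v = -1.2500, ω = 1.7500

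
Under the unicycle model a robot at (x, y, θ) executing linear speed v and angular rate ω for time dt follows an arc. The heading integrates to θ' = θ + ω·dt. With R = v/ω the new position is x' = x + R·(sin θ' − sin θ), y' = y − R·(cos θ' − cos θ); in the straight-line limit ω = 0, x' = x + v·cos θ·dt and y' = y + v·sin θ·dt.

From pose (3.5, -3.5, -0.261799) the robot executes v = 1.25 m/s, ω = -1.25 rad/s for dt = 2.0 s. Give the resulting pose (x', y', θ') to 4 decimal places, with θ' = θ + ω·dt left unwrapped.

θ' = -0.2618 + -1.25·2.0 = -2.7618
R = v/ω = 1.25/-1.25 = -1.0000
x' = 3.5 + -1.0000·(sin -2.7618 − sin -0.2618) = 3.6119
y' = -3.5 − -1.0000·(cos -2.7618 − cos -0.2618) = -5.3947

(3.6119, -5.3947, -2.7618)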